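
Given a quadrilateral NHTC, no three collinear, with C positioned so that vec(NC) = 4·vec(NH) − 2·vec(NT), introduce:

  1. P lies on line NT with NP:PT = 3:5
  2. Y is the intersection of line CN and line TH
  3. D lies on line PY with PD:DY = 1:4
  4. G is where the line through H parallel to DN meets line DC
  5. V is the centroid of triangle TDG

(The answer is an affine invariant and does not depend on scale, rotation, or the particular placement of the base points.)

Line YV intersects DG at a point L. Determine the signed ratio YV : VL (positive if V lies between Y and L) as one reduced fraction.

YV:VL = -7/4

Assign N = (0, 0), H = (1, 0), T = (0, 1), C = (4, -2) — the answer is frame-independent, so this choice is without loss of generality.
1. P lies on line NT with NP:PT = 3:5 ⇒ P = (0, 3/8)
2. Y is the intersection of line CN and line TH ⇒ Y = (2, -1)
3. D lies on line PY with PD:DY = 1:4 ⇒ D = (2/5, 1/10)
4. G is where the line through H parallel to DN meets line DC ⇒ G = (7/10, -3/40)
5. V is the centroid of triangle TDG ⇒ V = (11/30, 41/120)
line YV meets DG at L = (13/10, -17/40)
V = Y + t·(L−Y) with t = 7/3, so YV:VL = 7/3:-4/3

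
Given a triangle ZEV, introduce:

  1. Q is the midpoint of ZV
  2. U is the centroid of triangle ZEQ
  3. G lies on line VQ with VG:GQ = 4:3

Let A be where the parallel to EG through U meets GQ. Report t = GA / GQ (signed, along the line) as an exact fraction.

t = 13/9

Work in coordinates with Z = (0, 0), E = (1, 0), V = (0, 1).
1. Q is the midpoint of ZV ⇒ Q = (0, 1/2)
2. U is the centroid of triangle ZEQ ⇒ U = (1/3, 1/6)
3. G lies on line VQ with VG:GQ = 4:3 ⇒ G = (0, 5/7)
through U parallel to EG: direction (-1, 5/7); meets GQ at A = (0, 17/42)
A = G + t·(Q−G) with t = 13/9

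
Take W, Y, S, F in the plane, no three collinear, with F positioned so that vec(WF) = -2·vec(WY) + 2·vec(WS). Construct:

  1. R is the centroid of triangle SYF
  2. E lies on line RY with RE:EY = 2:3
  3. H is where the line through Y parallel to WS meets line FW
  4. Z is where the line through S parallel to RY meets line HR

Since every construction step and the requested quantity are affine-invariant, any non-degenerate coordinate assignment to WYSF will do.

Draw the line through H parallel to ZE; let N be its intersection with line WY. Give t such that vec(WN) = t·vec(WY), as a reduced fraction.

t = 1/27

Set W = (0, 0), Y = (1, 0), S = (0, 1), F = (-2, 2); any affine frame gives the same invariant.
1. R is the centroid of triangle SYF ⇒ R = (-1/3, 1)
2. E lies on line RY with RE:EY = 2:3 ⇒ E = (1/5, 3/5)
3. H is where the line through Y parallel to WS meets line FW ⇒ H = (1, -1)
4. Z is where the line through S parallel to RY meets line HR ⇒ Z = (-2/3, 3/2)
through H parallel to ZE: direction (13/15, -9/10); meets WY at N = (1/27, 0)
N = W + t·(Y−W) with t = 1/27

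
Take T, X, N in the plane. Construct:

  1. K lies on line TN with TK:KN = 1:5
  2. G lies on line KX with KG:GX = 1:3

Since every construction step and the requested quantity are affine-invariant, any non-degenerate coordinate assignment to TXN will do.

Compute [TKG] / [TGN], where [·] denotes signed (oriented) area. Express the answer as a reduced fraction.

Work in coordinates with T = (0, 0), X = (1, 0), N = (0, 1).
1. K lies on line TN with TK:KN = 1:5 ⇒ K = (0, 1/6)
2. G lies on line KX with KG:GX = 1:3 ⇒ G = (1/4, 1/8)
2·[TKG] = -1/24, 2·[TGN] = 1/4
[TKG]:[TGN] = -1/24:1/4 = -1/6

[TKG]:[TGN] = -1/6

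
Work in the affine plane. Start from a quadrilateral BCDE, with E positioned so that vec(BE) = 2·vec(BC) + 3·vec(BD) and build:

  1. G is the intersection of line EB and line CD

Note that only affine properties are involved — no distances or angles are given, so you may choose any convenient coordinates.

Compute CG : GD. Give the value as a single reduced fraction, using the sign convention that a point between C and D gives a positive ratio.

Work in coordinates with B = (0, 0), C = (1, 0), D = (0, 1), E = (2, 3).
1. G is the intersection of line EB and line CD ⇒ G = (2/5, 3/5)
G = C + t·(D−C) with t = 3/5, so CG:GD = t:(1−t) = 3/5:2/5

CG:GD = 3/2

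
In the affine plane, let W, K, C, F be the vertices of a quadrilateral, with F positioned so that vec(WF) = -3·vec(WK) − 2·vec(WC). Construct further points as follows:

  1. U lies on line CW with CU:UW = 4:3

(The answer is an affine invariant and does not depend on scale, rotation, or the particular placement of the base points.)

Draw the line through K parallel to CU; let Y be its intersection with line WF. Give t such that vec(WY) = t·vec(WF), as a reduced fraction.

Work in coordinates with W = (0, 0), K = (1, 0), C = (0, 1), F = (-3, -2).
1. U lies on line CW with CU:UW = 4:3 ⇒ U = (0, 3/7)
through K parallel to CU: direction (0, -4/7); meets WF at Y = (1, 2/3)
Y = W + t·(F−W) with t = -1/3

t = -1/3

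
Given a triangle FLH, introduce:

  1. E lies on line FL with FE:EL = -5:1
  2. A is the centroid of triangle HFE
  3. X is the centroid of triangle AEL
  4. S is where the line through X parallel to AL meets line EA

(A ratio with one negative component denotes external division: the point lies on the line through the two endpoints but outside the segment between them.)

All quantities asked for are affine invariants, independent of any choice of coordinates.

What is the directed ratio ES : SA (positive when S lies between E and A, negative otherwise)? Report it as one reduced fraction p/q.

Set F = (0, 0), L = (1, 0), H = (0, 1); any affine frame gives the same invariant.
1. E lies on line FL with FE:EL = -5:1 ⇒ E = (5/4, 0)
2. A is the centroid of triangle HFE ⇒ A = (5/12, 1/3)
3. X is the centroid of triangle AEL ⇒ X = (8/9, 1/9)
4. S is where the line through X parallel to AL meets line EA ⇒ S = (25/36, 2/9)
S = E + t·(A−E) with t = 2/3, so ES:SA = t:(1−t) = 2/3:1/3

ES:SA = 2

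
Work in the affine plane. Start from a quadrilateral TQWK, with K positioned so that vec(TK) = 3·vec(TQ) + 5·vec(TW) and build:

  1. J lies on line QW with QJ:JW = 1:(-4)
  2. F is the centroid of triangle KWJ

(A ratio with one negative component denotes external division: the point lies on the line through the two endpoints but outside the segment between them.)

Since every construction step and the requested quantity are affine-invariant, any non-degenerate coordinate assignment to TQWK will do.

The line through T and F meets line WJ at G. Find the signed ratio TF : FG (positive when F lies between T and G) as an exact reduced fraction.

TF:FG = -10/7

Choose coordinates T = (0, 0), Q = (1, 0), W = (0, 1), K = (3, 5).
1. J lies on line QW with QJ:JW = 1:(-4) ⇒ J = (4/3, -1/3)
2. F is the centroid of triangle KWJ ⇒ F = (13/9, 17/9)
line TF meets WJ at G = (13/30, 17/30)
F = T + t·(G−T) with t = 10/3, so TF:FG = 10/3:-7/3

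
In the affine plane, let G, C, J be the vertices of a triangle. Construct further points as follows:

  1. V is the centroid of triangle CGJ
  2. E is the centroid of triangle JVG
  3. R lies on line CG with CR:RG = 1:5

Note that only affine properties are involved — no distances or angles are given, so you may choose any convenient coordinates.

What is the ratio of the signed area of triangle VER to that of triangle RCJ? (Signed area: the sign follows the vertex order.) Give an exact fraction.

[VER]:[RCJ] = 1/9

Assign G = (0, 0), C = (1, 0), J = (0, 1) — the answer is frame-independent, so this choice is without loss of generality.
1. V is the centroid of triangle CGJ ⇒ V = (1/3, 1/3)
2. E is the centroid of triangle JVG ⇒ E = (1/9, 4/9)
3. R lies on line CG with CR:RG = 1:5 ⇒ R = (5/6, 0)
2·[VER] = 1/54, 2·[RCJ] = 1/6
[VER]:[RCJ] = 1/54:1/6 = 1/9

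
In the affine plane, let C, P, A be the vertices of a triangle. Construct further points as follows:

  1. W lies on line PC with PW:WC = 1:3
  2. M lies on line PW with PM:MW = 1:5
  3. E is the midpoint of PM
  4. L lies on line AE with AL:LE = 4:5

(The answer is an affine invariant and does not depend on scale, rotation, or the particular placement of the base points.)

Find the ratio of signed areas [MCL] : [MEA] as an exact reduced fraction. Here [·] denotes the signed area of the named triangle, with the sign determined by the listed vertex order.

[MCL]:[MEA] = -230/9

Assign C = (0, 0), P = (1, 0), A = (0, 1) — the answer is frame-independent, so this choice is without loss of generality.
1. W lies on line PC with PW:WC = 1:3 ⇒ W = (3/4, 0)
2. M lies on line PW with PM:MW = 1:5 ⇒ M = (23/24, 0)
3. E is the midpoint of PM ⇒ E = (47/48, 0)
4. L lies on line AE with AL:LE = 4:5 ⇒ L = (47/108, 5/9)
2·[MCL] = -115/216, 2·[MEA] = 1/48
[MCL]:[MEA] = -115/216:1/48 = -230/9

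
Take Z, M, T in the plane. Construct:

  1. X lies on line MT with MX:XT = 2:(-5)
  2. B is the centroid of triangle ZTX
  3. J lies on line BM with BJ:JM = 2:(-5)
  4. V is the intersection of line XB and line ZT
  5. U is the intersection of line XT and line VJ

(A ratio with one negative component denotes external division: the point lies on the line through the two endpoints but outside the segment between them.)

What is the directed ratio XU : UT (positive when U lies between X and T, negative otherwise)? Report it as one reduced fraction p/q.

XU:UT = -12/7

Assign Z = (0, 0), M = (1, 0), T = (0, 1) — the answer is frame-independent, so this choice is without loss of generality.
1. X lies on line MT with MX:XT = 2:(-5) ⇒ X = (5/3, -2/3)
2. B is the centroid of triangle ZTX ⇒ B = (5/9, 1/9)
3. J lies on line BM with BJ:JM = 2:(-5) ⇒ J = (7/27, 5/27)
4. V is the intersection of line XB and line ZT ⇒ V = (0, 1/2)
5. U is the intersection of line XT and line VJ ⇒ U = (-7/3, 10/3)
U = X + t·(T−X) with t = 12/5, so XU:UT = t:(1−t) = 12/5:-7/5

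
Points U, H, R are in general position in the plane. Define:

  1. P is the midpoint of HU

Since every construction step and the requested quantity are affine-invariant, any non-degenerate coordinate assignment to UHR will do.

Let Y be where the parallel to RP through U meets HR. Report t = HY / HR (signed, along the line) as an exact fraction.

t = 2

Work in coordinates with U = (0, 0), H = (1, 0), R = (0, 1).
1. P is the midpoint of HU ⇒ P = (1/2, 0)
through U parallel to RP: direction (1/2, -1); meets HR at Y = (-1, 2)
Y = H + t·(R−H) with t = 2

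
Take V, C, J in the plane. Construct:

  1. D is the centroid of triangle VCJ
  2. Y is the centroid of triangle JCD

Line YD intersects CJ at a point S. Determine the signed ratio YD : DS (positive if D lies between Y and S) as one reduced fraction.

YD:DS = -2/3

Set V = (0, 0), C = (1, 0), J = (0, 1); any affine frame gives the same invariant.
1. D is the centroid of triangle VCJ ⇒ D = (1/3, 1/3)
2. Y is the centroid of triangle JCD ⇒ Y = (4/9, 4/9)
line YD meets CJ at S = (1/2, 1/2)
D = Y + t·(S−Y) with t = -2, so YD:DS = -2:3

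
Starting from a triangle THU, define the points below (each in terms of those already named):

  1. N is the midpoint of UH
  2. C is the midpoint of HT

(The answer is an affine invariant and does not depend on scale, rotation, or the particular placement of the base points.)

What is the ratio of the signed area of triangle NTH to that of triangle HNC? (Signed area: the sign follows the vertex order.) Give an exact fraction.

Choose coordinates T = (0, 0), H = (1, 0), U = (0, 1).
1. N is the midpoint of UH ⇒ N = (1/2, 1/2)
2. C is the midpoint of HT ⇒ C = (1/2, 0)
2·[NTH] = 1/2, 2·[HNC] = 1/4
[NTH]:[HNC] = 1/2:1/4 = 2

[NTH]:[HNC] = 2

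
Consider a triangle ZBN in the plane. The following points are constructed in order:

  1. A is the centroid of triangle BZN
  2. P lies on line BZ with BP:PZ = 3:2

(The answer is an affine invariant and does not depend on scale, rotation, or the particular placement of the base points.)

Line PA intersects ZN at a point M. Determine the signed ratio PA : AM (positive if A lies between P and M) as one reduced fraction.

PA:AM = 1/5

Set Z = (0, 0), B = (1, 0), N = (0, 1); any affine frame gives the same invariant.
1. A is the centroid of triangle BZN ⇒ A = (1/3, 1/3)
2. P lies on line BZ with BP:PZ = 3:2 ⇒ P = (2/5, 0)
line PA meets ZN at M = (0, 2)
A = P + t·(M−P) with t = 1/6, so PA:AM = 1/6:5/6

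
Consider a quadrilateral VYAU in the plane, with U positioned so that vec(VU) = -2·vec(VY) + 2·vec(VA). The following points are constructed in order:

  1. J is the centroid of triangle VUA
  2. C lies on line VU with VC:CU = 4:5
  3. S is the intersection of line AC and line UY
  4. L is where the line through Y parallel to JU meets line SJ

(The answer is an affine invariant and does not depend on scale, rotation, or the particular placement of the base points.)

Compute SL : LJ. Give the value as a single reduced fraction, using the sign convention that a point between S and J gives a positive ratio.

Assign V = (0, 0), Y = (1, 0), A = (0, 1), U = (-2, 2) — the answer is frame-independent, so this choice is without loss of generality.
1. J is the centroid of triangle VUA ⇒ J = (-2/3, 1)
2. C lies on line VU with VC:CU = 4:5 ⇒ C = (-8/9, 8/9)
3. S is the intersection of line AC and line UY ⇒ S = (-8/19, 18/19)
4. L is where the line through Y parallel to JU meets line SJ ⇒ L = (-1/5, 9/10)
L = S + t·(J−S) with t = -9/10, so SL:LJ = t:(1−t) = -9/10:19/10

SL:LJ = -9/19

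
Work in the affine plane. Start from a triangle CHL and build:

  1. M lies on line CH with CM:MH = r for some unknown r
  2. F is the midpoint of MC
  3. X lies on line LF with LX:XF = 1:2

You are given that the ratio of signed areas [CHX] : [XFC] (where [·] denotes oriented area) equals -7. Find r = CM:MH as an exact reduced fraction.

Choose coordinates C = (0, 0), H = (1, 0), L = (0, 1).
1. With CM:MH = r, write λ = r/(r+1) so M = C + λ·(H−C); M is affine-linear in λ
2. F is the midpoint of MC ⇒ F is an affine combination of earlier points and hence also affine-linear in λ
3. X lies on line LF with LX:XF = 1:2 ⇒ X is an affine combination of earlier points and hence also affine-linear in λ
Every point depending on M is an affine combination of M and λ-independent points, so each such coordinate is linear in λ; the λ² term in each signed area is a multiple of (H−C)×(H−C) = 0, so 2·[CHX] and 2·[XFC] are each linear in λ. Evaluating at λ=0 and λ=1:
  2·[CHX] = 2/3,   2·[XFC] = -1/3·λ
So [CHX]:[XFC] = (2/3) / (-1/3·λ). Setting this equal to -7:
  2/3 = -7·(-1/3·λ)  ⇒  λ = 2/7
Then r = λ/(1−λ) = (2/7)/(5/7) = 2/5. Check: with r = 2/5, M = (2/7, 0) and [CHX]:[XFC] = -7 as required.

r = 2/5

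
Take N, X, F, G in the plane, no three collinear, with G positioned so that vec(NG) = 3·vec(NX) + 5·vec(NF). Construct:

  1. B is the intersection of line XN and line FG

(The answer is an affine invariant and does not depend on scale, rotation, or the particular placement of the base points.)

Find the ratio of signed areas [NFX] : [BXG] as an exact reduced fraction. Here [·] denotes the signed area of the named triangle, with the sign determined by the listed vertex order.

Choose coordinates N = (0, 0), X = (1, 0), F = (0, 1), G = (3, 5).
1. B is the intersection of line XN and line FG ⇒ B = (-3/4, 0)
2·[NFX] = -1, 2·[BXG] = 35/4
[NFX]:[BXG] = -1:35/4 = -4/35

[NFX]:[BXG] = -4/35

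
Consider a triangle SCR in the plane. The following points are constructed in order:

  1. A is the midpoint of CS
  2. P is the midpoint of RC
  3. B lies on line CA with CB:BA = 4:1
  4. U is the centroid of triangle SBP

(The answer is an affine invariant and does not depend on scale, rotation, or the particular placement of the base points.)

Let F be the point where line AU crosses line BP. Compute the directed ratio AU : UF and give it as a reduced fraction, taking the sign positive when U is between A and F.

Set S = (0, 0), C = (1, 0), R = (0, 1); any affine frame gives the same invariant.
1. A is the midpoint of CS ⇒ A = (1/2, 0)
2. P is the midpoint of RC ⇒ P = (1/2, 1/2)
3. B lies on line CA with CB:BA = 4:1 ⇒ B = (3/5, 0)
4. U is the centroid of triangle SBP ⇒ U = (11/30, 1/6)
line AU meets BP at F = (19/30, -1/6)
U = A + t·(F−A) with t = -1, so AU:UF = -1:2

AU:UF = -1/2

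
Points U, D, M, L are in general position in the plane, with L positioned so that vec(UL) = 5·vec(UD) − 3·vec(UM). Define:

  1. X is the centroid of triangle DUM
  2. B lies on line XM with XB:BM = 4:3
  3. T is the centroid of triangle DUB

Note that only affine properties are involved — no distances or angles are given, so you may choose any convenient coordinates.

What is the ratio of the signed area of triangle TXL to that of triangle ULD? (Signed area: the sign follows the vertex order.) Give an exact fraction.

Assign U = (0, 0), D = (1, 0), M = (0, 1), L = (5, -3) — the answer is frame-independent, so this choice is without loss of generality.
1. X is the centroid of triangle DUM ⇒ X = (1/3, 1/3)
2. B lies on line XM with XB:BM = 4:3 ⇒ B = (1/7, 5/7)
3. T is the centroid of triangle DUB ⇒ T = (8/21, 5/21)
2·[TXL] = -2/7, 2·[ULD] = 3
[TXL]:[ULD] = -2/7:3 = -2/21

[TXL]:[ULD] = -2/21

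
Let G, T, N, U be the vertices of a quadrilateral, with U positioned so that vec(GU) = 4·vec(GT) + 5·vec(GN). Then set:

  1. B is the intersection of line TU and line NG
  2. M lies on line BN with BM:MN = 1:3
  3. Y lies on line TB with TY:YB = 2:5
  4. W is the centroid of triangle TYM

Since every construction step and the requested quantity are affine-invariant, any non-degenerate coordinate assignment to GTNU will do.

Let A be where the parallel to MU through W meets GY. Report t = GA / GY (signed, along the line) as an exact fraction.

t = 34/39

Set G = (0, 0), T = (1, 0), N = (0, 1), U = (4, 5); any affine frame gives the same invariant.
1. B is the intersection of line TU and line NG ⇒ B = (0, -5/3)
2. M lies on line BN with BM:MN = 1:3 ⇒ M = (0, -1)
3. Y lies on line TB with TY:YB = 2:5 ⇒ Y = (5/7, -10/21)
4. W is the centroid of triangle TYM ⇒ W = (4/7, -31/63)
through W parallel to MU: direction (4, 6); meets GY at A = (170/273, -340/819)
A = G + t·(Y−G) with t = 34/39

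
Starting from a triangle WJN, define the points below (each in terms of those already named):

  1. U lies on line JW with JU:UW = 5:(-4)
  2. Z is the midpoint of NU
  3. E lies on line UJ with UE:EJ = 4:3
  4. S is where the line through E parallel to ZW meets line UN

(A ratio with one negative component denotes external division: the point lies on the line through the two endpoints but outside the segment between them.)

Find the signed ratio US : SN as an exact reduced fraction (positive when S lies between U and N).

US:SN = 5/9

Assign W = (0, 0), J = (1, 0), N = (0, 1) — the answer is frame-independent, so this choice is without loss of generality.
1. U lies on line JW with JU:UW = 5:(-4) ⇒ U = (-4, 0)
2. Z is the midpoint of NU ⇒ Z = (-2, 1/2)
3. E lies on line UJ with UE:EJ = 4:3 ⇒ E = (-8/7, 0)
4. S is where the line through E parallel to ZW meets line UN ⇒ S = (-18/7, 5/14)
S = U + t·(N−U) with t = 5/14, so US:SN = t:(1−t) = 5/14:9/14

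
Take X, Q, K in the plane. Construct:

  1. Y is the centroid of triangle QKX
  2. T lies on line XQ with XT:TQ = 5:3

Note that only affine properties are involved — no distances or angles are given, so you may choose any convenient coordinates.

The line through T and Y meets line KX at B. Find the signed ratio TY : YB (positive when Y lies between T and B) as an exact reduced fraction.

TY:YB = 7/8

Work in coordinates with X = (0, 0), Q = (1, 0), K = (0, 1).
1. Y is the centroid of triangle QKX ⇒ Y = (1/3, 1/3)
2. T lies on line XQ with XT:TQ = 5:3 ⇒ T = (5/8, 0)
line TY meets KX at B = (0, 5/7)
Y = T + t·(B−T) with t = 7/15, so TY:YB = 7/15:8/15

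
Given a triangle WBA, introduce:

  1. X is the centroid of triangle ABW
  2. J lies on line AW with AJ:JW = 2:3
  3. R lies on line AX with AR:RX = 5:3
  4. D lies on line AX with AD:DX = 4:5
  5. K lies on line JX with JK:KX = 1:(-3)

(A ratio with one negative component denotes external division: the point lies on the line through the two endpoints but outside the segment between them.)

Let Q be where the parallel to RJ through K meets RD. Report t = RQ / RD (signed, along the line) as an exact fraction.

Work in coordinates with W = (0, 0), B = (1, 0), A = (0, 1).
1. X is the centroid of triangle ABW ⇒ X = (1/3, 1/3)
2. J lies on line AW with AJ:JW = 2:3 ⇒ J = (0, 3/5)
3. R lies on line AX with AR:RX = 5:3 ⇒ R = (5/24, 7/12)
4. D lies on line AX with AD:DX = 4:5 ⇒ D = (4/27, 19/27)
5. K lies on line JX with JK:KX = 1:(-3) ⇒ K = (-1/6, 11/15)
through K parallel to RJ: direction (-5/24, 1/60); meets RD at Q = (7/48, 17/24)
Q = R + t·(D−R) with t = 27/26

t = 27/26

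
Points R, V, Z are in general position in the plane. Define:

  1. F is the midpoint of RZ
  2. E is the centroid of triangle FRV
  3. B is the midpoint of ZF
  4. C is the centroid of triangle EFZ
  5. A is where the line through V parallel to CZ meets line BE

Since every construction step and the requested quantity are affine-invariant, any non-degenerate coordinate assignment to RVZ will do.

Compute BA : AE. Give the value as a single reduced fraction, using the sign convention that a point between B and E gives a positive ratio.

BA:AE = -13/10

Assign R = (0, 0), V = (1, 0), Z = (0, 1) — the answer is frame-independent, so this choice is without loss of generality.
1. F is the midpoint of RZ ⇒ F = (0, 1/2)
2. E is the centroid of triangle FRV ⇒ E = (1/3, 1/6)
3. B is the midpoint of ZF ⇒ B = (0, 3/4)
4. C is the centroid of triangle EFZ ⇒ C = (1/9, 5/9)
5. A is where the line through V parallel to CZ meets line BE ⇒ A = (13/9, -16/9)
A = B + t·(E−B) with t = 13/3, so BA:AE = t:(1−t) = 13/3:-10/3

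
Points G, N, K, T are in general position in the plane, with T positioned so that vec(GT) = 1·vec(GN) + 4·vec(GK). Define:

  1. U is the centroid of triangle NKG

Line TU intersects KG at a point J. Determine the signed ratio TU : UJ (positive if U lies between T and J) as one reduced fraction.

Choose coordinates G = (0, 0), N = (1, 0), K = (0, 1), T = (1, 4).
1. U is the centroid of triangle NKG ⇒ U = (1/3, 1/3)
line TU meets KG at J = (0, -3/2)
U = T + t·(J−T) with t = 2/3, so TU:UJ = 2/3:1/3

TU:UJ = 2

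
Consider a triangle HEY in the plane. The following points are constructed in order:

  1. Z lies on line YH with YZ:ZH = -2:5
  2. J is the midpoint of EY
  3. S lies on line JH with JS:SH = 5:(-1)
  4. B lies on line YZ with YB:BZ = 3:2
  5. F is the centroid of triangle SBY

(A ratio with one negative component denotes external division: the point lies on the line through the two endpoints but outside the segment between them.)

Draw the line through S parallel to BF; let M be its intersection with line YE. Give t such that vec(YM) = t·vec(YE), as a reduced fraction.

Work in coordinates with H = (0, 0), E = (1, 0), Y = (0, 1).
1. Z lies on line YH with YZ:ZH = -2:5 ⇒ Z = (0, 5/3)
2. J is the midpoint of EY ⇒ J = (1/2, 1/2)
3. S lies on line JH with JS:SH = 5:(-1) ⇒ S = (-1/8, -1/8)
4. B lies on line YZ with YB:BZ = 3:2 ⇒ B = (0, 7/5)
5. F is the centroid of triangle SBY ⇒ F = (-1/24, 91/120)
through S parallel to BF: direction (-1/24, -77/120); meets YE at M = (-2/41, 43/41)
M = Y + t·(E−Y) with t = -2/41

t = -2/41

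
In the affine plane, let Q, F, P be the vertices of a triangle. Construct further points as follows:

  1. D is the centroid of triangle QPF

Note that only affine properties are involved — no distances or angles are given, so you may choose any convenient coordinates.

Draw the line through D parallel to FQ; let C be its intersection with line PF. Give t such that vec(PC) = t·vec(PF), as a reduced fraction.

t = 2/3

Work in coordinates with Q = (0, 0), F = (1, 0), P = (0, 1).
1. D is the centroid of triangle QPF ⇒ D = (1/3, 1/3)
through D parallel to FQ: direction (-1, 0); meets PF at C = (2/3, 1/3)
C = P + t·(F−P) with t = 2/3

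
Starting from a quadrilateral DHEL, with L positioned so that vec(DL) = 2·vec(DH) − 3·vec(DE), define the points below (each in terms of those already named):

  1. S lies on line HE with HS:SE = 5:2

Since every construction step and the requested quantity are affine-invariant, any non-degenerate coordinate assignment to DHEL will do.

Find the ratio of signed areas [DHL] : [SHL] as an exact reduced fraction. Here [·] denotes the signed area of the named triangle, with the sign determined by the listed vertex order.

[DHL]:[SHL] = 21/10

Work in coordinates with D = (0, 0), H = (1, 0), E = (0, 1), L = (2, -3).
1. S lies on line HE with HS:SE = 5:2 ⇒ S = (2/7, 5/7)
2·[DHL] = -3, 2·[SHL] = -10/7
[DHL]:[SHL] = -3:-10/7 = 21/10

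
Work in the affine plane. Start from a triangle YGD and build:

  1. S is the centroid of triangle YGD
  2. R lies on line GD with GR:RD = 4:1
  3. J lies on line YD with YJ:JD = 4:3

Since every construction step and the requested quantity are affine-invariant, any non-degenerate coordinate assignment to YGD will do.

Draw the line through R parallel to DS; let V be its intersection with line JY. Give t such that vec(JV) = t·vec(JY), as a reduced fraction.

Assign Y = (0, 0), G = (1, 0), D = (0, 1) — the answer is frame-independent, so this choice is without loss of generality.
1. S is the centroid of triangle YGD ⇒ S = (1/3, 1/3)
2. R lies on line GD with GR:RD = 4:1 ⇒ R = (1/5, 4/5)
3. J lies on line YD with YJ:JD = 4:3 ⇒ J = (0, 4/7)
through R parallel to DS: direction (1/3, -2/3); meets JY at V = (0, 6/5)
V = J + t·(Y−J) with t = -11/10

t = -11/10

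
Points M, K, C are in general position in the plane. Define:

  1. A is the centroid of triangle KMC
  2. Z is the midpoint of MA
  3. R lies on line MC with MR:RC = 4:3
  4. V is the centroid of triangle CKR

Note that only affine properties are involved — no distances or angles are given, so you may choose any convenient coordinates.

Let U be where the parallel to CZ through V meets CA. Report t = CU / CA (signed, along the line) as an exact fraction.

t = 25/21

Choose coordinates M = (0, 0), K = (1, 0), C = (0, 1).
1. A is the centroid of triangle KMC ⇒ A = (1/3, 1/3)
2. Z is the midpoint of MA ⇒ Z = (1/6, 1/6)
3. R lies on line MC with MR:RC = 4:3 ⇒ R = (0, 4/7)
4. V is the centroid of triangle CKR ⇒ V = (1/3, 11/21)
through V parallel to CZ: direction (1/6, -5/6); meets CA at U = (25/63, 13/63)
U = C + t·(A−C) with t = 25/21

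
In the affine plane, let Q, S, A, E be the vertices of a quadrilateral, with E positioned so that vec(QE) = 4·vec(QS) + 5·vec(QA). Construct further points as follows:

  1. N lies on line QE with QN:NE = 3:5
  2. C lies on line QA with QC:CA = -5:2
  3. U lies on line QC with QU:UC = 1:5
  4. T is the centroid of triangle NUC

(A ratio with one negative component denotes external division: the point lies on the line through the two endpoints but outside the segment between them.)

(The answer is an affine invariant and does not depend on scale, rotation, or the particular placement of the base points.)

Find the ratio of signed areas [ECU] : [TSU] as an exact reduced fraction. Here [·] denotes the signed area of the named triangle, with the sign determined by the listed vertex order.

Set Q = (0, 0), S = (1, 0), A = (0, 1), E = (4, 5); any affine frame gives the same invariant.
1. N lies on line QE with QN:NE = 3:5 ⇒ N = (3/2, 15/8)
2. C lies on line QA with QC:CA = -5:2 ⇒ C = (0, 5/3)
3. U lies on line QC with QU:UC = 1:5 ⇒ U = (0, 5/18)
4. T is the centroid of triangle NUC ⇒ T = (1/2, 275/216)
2·[ECU] = 50/9, 2·[TSU] = -245/216
[ECU]:[TSU] = 50/9:-245/216 = -240/49

[ECU]:[TSU] = -240/49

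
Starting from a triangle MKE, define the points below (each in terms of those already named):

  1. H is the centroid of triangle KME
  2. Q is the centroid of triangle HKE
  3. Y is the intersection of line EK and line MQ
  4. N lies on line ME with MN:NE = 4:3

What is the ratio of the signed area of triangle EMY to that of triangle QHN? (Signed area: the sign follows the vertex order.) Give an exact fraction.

Work in coordinates with M = (0, 0), K = (1, 0), E = (0, 1).
1. H is the centroid of triangle KME ⇒ H = (1/3, 1/3)
2. Q is the centroid of triangle HKE ⇒ Q = (4/9, 4/9)
3. Y is the intersection of line EK and line MQ ⇒ Y = (1/2, 1/2)
4. N lies on line ME with MN:NE = 4:3 ⇒ N = (0, 4/7)
2·[EMY] = 1/2, 2·[QHN] = -4/63
[EMY]:[QHN] = 1/2:-4/63 = -63/8

[EMY]:[QHN] = -63/8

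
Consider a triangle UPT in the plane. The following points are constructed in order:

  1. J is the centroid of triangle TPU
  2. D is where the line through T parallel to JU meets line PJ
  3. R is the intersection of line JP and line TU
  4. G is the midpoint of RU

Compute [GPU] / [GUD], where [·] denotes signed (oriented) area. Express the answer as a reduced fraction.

Set U = (0, 0), P = (1, 0), T = (0, 1); any affine frame gives the same invariant.
1. J is the centroid of triangle TPU ⇒ J = (1/3, 1/3)
2. D is where the line through T parallel to JU meets line PJ ⇒ D = (-1/3, 2/3)
3. R is the intersection of line JP and line TU ⇒ R = (0, 1/2)
4. G is the midpoint of RU ⇒ G = (0, 1/4)
2·[GPU] = -1/4, 2·[GUD] = -1/12
[GPU]:[GUD] = -1/4:-1/12 = 3

[GPU]:[GUD] = 3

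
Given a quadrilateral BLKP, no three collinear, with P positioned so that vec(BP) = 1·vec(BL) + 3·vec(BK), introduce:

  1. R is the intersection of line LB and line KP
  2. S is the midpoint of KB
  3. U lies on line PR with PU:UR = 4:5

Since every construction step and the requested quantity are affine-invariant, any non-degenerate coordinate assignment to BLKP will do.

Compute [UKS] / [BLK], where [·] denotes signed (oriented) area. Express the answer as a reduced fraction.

Set B = (0, 0), L = (1, 0), K = (0, 1), P = (1, 3); any affine frame gives the same invariant.
1. R is the intersection of line LB and line KP ⇒ R = (-1/2, 0)
2. S is the midpoint of KB ⇒ S = (0, 1/2)
3. U lies on line PR with PU:UR = 4:5 ⇒ U = (1/3, 5/3)
2·[UKS] = 1/6, 2·[BLK] = 1
[UKS]:[BLK] = 1/6:1 = 1/6

[UKS]:[BLK] = 1/6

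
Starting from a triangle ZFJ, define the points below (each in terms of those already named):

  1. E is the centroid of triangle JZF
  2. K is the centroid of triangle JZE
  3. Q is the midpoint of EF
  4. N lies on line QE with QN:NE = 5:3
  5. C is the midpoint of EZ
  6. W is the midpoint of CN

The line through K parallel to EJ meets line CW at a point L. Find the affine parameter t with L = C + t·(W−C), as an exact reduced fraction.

t = 16/33

Assign Z = (0, 0), F = (1, 0), J = (0, 1) — the answer is frame-independent, so this choice is without loss of generality.
1. E is the centroid of triangle JZF ⇒ E = (1/3, 1/3)
2. K is the centroid of triangle JZE ⇒ K = (1/9, 4/9)
3. Q is the midpoint of EF ⇒ Q = (2/3, 1/6)
4. N lies on line QE with QN:NE = 5:3 ⇒ N = (11/24, 13/48)
5. C is the midpoint of EZ ⇒ C = (1/6, 1/6)
6. W is the midpoint of CN ⇒ W = (5/16, 7/32)
through K parallel to EJ: direction (-1/3, 2/3); meets CW at L = (47/198, 19/99)
L = C + t·(W−C) with t = 16/33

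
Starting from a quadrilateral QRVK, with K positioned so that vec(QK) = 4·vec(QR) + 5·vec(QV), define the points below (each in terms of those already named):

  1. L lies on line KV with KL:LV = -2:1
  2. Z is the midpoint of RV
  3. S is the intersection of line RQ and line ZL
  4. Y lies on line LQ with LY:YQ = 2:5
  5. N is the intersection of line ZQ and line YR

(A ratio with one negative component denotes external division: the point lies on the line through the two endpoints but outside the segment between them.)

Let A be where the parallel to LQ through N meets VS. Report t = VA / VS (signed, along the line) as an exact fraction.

Assign Q = (0, 0), R = (1, 0), V = (0, 1), K = (4, 5) — the answer is frame-independent, so this choice is without loss of generality.
1. L lies on line KV with KL:LV = -2:1 ⇒ L = (-4, -3)
2. Z is the midpoint of RV ⇒ Z = (1/2, 1/2)
3. S is the intersection of line RQ and line ZL ⇒ S = (-1/7, 0)
4. Y lies on line LQ with LY:YQ = 2:5 ⇒ Y = (-20/7, -15/7)
5. N is the intersection of line ZQ and line YR ⇒ N = (-5/4, -5/4)
through N parallel to LQ: direction (4, 3); meets VS at A = (-21/100, -47/100)
A = V + t·(S−V) with t = 147/100

t = 147/100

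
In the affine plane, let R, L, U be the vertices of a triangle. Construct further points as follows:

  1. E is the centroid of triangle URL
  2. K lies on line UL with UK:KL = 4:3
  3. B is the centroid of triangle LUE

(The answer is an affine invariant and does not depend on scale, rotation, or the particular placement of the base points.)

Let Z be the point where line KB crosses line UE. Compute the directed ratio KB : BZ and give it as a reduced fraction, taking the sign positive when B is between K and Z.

KB:BZ = 5/7

Choose coordinates R = (0, 0), L = (1, 0), U = (0, 1).
1. E is the centroid of triangle URL ⇒ E = (1/3, 1/3)
2. K lies on line UL with UK:KL = 4:3 ⇒ K = (4/7, 3/7)
3. B is the centroid of triangle LUE ⇒ B = (4/9, 4/9)
line KB meets UE at Z = (4/15, 7/15)
B = K + t·(Z−K) with t = 5/12, so KB:BZ = 5/12:7/12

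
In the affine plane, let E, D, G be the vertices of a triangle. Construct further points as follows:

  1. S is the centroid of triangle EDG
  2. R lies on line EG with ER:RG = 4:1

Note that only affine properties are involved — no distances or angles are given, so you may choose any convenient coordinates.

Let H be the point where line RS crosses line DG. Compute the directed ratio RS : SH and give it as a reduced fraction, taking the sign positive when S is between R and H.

RS:SH = -2/5

Choose coordinates E = (0, 0), D = (1, 0), G = (0, 1).
1. S is the centroid of triangle EDG ⇒ S = (1/3, 1/3)
2. R lies on line EG with ER:RG = 4:1 ⇒ R = (0, 4/5)
line RS meets DG at H = (-1/2, 3/2)
S = R + t·(H−R) with t = -2/3, so RS:SH = -2/3:5/3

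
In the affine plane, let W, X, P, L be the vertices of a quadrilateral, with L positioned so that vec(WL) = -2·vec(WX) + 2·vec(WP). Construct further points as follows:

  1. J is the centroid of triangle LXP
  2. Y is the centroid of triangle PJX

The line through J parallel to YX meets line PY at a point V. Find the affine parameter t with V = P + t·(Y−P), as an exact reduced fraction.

Work in coordinates with W = (0, 0), X = (1, 0), P = (0, 1), L = (-2, 2).
1. J is the centroid of triangle LXP ⇒ J = (-1/3, 1)
2. Y is the centroid of triangle PJX ⇒ Y = (2/9, 2/3)
through J parallel to YX: direction (7/9, -2/3); meets PY at V = (4/9, 1/3)
V = P + t·(Y−P) with t = 2

t = 2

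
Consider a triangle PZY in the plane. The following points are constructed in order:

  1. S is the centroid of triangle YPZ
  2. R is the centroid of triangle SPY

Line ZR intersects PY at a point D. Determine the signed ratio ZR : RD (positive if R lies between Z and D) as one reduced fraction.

ZR:RD = 8

Work in coordinates with P = (0, 0), Z = (1, 0), Y = (0, 1).
1. S is the centroid of triangle YPZ ⇒ S = (1/3, 1/3)
2. R is the centroid of triangle SPY ⇒ R = (1/9, 4/9)
line ZR meets PY at D = (0, 1/2)
R = Z + t·(D−Z) with t = 8/9, so ZR:RD = 8/9:1/9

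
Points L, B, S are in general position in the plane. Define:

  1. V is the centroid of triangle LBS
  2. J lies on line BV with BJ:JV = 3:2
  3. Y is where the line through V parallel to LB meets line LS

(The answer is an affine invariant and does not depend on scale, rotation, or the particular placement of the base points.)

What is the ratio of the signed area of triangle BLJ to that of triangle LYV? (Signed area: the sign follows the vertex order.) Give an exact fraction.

Work in coordinates with L = (0, 0), B = (1, 0), S = (0, 1).
1. V is the centroid of triangle LBS ⇒ V = (1/3, 1/3)
2. J lies on line BV with BJ:JV = 3:2 ⇒ J = (3/5, 1/5)
3. Y is where the line through V parallel to LB meets line LS ⇒ Y = (0, 1/3)
2·[BLJ] = -1/5, 2·[LYV] = -1/9
[BLJ]:[LYV] = -1/5:-1/9 = 9/5

[BLJ]:[LYV] = 9/5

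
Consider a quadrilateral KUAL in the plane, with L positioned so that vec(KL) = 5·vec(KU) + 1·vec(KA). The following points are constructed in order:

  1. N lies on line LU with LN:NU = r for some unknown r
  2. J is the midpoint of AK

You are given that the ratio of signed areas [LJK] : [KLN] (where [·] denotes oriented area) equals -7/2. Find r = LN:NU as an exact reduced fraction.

Set K = (0, 0), U = (1, 0), A = (0, 1), L = (5, 1); any affine frame gives the same invariant.
1. With LN:NU = r, write λ = r/(r+1) so N = L + λ·(U−L); N is affine-linear in λ
2. J is the midpoint of AK ⇒ J = (0, 1/2)
Every point depending on N is an affine combination of N and λ-independent points, so each such coordinate is linear in λ; the λ² term in each signed area is a multiple of (U−L)×(U−L) = 0, so 2·[LJK] and 2·[KLN] are each linear in λ. Evaluating at λ=0 and λ=1:
  2·[LJK] = 5/2,   2·[KLN] = −λ
So [LJK]:[KLN] = (5/2) / (−λ). Setting this equal to -7/2:
  5/2 = -7/2·(−λ)  ⇒  λ = 5/7
Then r = λ/(1−λ) = (5/7)/(2/7) = 5/2. Check: with r = 5/2, N = (15/7, 2/7) and [LJK]:[KLN] = -7/2 as required.

r = 5/2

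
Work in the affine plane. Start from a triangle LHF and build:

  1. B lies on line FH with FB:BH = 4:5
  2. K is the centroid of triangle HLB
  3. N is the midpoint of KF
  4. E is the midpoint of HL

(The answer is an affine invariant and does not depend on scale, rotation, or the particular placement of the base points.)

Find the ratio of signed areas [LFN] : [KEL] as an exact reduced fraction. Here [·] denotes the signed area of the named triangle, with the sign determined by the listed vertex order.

Set L = (0, 0), H = (1, 0), F = (0, 1); any affine frame gives the same invariant.
1. B lies on line FH with FB:BH = 4:5 ⇒ B = (4/9, 5/9)
2. K is the centroid of triangle HLB ⇒ K = (13/27, 5/27)
3. N is the midpoint of KF ⇒ N = (13/54, 16/27)
4. E is the midpoint of HL ⇒ E = (1/2, 0)
2·[LFN] = -13/54, 2·[KEL] = -5/54
[LFN]:[KEL] = -13/54:-5/54 = 13/5

[LFN]:[KEL] = 13/5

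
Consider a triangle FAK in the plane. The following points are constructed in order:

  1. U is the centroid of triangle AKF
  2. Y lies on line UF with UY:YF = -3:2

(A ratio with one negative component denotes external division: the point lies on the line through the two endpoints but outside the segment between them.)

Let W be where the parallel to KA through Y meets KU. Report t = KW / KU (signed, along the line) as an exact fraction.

Work in coordinates with F = (0, 0), A = (1, 0), K = (0, 1).
1. U is the centroid of triangle AKF ⇒ U = (1/3, 1/3)
2. Y lies on line UF with UY:YF = -3:2 ⇒ Y = (-2/3, -2/3)
through Y parallel to KA: direction (1, -1); meets KU at W = (7/3, -11/3)
W = K + t·(U−K) with t = 7

t = 7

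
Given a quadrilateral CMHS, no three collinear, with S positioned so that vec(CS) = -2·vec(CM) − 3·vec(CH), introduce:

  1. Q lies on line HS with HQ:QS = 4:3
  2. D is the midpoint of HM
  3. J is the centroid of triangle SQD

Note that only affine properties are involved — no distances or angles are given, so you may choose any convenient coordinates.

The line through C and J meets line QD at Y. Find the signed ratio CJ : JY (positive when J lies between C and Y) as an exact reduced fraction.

CJ:JY = -7/6

Set C = (0, 0), M = (1, 0), H = (0, 1), S = (-2, -3); any affine frame gives the same invariant.
1. Q lies on line HS with HQ:QS = 4:3 ⇒ Q = (-8/7, -9/7)
2. D is the midpoint of HM ⇒ D = (1/2, 1/2)
3. J is the centroid of triangle SQD ⇒ J = (-37/42, -53/42)
line CJ meets QD at Y = (-37/294, -53/294)
J = C + t·(Y−C) with t = 7, so CJ:JY = 7:-6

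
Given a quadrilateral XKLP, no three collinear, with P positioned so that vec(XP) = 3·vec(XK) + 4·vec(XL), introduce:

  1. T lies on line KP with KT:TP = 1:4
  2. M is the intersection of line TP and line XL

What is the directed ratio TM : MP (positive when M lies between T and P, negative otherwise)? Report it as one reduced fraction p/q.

TM:MP = -7/15

Assign X = (0, 0), K = (1, 0), L = (0, 1), P = (3, 4) — the answer is frame-independent, so this choice is without loss of generality.
1. T lies on line KP with KT:TP = 1:4 ⇒ T = (7/5, 4/5)
2. M is the intersection of line TP and line XL ⇒ M = (0, -2)
M = T + t·(P−T) with t = -7/8, so TM:MP = t:(1−t) = -7/8:15/8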